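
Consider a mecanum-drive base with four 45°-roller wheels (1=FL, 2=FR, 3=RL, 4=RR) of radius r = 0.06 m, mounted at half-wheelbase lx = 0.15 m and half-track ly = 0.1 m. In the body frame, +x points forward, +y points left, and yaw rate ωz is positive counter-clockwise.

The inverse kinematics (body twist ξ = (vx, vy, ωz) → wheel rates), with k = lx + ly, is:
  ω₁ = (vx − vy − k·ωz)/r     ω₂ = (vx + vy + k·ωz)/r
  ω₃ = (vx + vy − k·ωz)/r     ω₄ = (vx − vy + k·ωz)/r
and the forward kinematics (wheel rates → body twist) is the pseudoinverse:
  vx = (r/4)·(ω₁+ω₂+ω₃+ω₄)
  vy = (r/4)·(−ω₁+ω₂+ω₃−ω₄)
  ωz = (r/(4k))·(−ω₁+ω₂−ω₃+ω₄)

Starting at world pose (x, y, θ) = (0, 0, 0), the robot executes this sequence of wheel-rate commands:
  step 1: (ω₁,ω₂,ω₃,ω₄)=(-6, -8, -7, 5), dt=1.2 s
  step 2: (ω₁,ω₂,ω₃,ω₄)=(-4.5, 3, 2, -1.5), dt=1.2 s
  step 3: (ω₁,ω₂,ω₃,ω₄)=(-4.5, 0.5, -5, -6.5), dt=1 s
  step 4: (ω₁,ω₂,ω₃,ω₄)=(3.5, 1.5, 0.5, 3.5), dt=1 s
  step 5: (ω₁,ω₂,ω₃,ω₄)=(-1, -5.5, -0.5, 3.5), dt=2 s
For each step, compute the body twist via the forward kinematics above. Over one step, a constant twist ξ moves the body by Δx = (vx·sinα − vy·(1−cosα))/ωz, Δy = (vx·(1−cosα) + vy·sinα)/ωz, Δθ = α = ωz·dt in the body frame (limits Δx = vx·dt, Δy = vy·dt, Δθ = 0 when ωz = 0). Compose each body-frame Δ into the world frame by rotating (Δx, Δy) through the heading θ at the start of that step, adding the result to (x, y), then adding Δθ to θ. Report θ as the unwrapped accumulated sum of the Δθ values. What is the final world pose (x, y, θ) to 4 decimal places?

step 1: ξ=(vx,vy,ωz)=(-0.2400, -0.2100, 0.6000), dt=1.2 → body Δ=(-0.1769, -0.3301, 0.7200) → world pose (-0.1769, -0.3301, 0.7200)
step 2: ξ=(vx,vy,ωz)=(-0.0150, 0.1650, 0.2400), dt=1.2 → body Δ=(-0.0461, 0.1927, 0.2880) → world pose (-0.3386, -0.2156, 1.0080)
step 3: ξ=(vx,vy,ωz)=(-0.2325, 0.0975, 0.2100), dt=1.0 → body Δ=(-0.2410, 0.0725, 0.2100) → world pose (-0.5285, -0.3807, 1.2180)
step 4: ξ=(vx,vy,ωz)=(0.1350, -0.0750, 0.0600), dt=1.0 → body Δ=(0.1372, -0.0709, 0.0600) → world pose (-0.4145, -0.2765, 1.2780)
step 5: ξ=(vx,vy,ωz)=(-0.0525, -0.1275, -0.0300), dt=2.0 → body Δ=(-0.1126, -0.2517, -0.0600) → world pose (-0.2060, -0.4569, 1.2180)

(-0.2060, -0.4569, 1.2180)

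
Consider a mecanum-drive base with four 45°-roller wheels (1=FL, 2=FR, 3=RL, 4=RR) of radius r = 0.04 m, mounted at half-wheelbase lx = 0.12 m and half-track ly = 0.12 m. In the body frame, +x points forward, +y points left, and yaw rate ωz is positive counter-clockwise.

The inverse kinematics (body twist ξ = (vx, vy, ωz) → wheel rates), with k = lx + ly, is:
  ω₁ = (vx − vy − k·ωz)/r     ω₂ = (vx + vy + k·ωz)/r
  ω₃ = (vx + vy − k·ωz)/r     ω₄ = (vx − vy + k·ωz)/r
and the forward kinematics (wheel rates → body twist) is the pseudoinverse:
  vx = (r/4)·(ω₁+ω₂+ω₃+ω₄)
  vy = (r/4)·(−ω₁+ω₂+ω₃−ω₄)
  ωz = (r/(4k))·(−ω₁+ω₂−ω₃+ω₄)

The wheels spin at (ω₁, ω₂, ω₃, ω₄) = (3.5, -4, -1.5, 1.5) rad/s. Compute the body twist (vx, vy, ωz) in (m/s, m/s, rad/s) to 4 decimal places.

(-0.0050, -0.1050, -0.1875)

k = lx + ly = 0.12 + 0.12 = 0.2400
ω₁+ω₂+ω₃+ω₄ = -0.5000  →  vx = (0.04/4)·-0.5000 = -0.0050
−ω₁+ω₂+ω₃−ω₄ = -10.5000  →  vy = (0.04/4)·-10.5000 = -0.1050
−ω₁+ω₂−ω₃+ω₄ = -4.5000  →  ωz = (0.04/0.9600)·-4.5000 = -0.1875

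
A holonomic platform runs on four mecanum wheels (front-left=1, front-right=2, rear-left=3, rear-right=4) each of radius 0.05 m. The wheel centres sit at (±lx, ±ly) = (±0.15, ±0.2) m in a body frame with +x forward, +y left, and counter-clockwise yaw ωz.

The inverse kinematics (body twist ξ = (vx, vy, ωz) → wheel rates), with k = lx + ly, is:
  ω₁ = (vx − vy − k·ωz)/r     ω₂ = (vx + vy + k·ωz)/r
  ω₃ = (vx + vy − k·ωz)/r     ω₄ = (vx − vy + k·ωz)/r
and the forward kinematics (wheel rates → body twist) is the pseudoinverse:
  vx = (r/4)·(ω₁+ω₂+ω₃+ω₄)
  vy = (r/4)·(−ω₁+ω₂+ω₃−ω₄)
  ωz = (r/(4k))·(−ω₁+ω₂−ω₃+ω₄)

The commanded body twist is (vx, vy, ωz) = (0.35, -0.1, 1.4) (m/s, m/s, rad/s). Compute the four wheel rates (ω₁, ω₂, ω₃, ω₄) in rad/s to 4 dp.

k = lx + ly = 0.15 + 0.2 = 0.3500;  k·ωz = 0.3500·1.4 = 0.4900
ω₁ (FL) = (vx − vy − k·ωz)/r = -0.0400/0.05 = -0.8000
ω₂ (FR) = (vx + vy + k·ωz)/r = 0.7400/0.05 = 14.8000
ω₃ (RL) = (vx + vy − k·ωz)/r = -0.2400/0.05 = -4.8000
ω₄ (RR) = (vx − vy + k·ωz)/r = 0.9400/0.05 = 18.8000

(-0.8000, 14.8000, -4.8000, 18.8000)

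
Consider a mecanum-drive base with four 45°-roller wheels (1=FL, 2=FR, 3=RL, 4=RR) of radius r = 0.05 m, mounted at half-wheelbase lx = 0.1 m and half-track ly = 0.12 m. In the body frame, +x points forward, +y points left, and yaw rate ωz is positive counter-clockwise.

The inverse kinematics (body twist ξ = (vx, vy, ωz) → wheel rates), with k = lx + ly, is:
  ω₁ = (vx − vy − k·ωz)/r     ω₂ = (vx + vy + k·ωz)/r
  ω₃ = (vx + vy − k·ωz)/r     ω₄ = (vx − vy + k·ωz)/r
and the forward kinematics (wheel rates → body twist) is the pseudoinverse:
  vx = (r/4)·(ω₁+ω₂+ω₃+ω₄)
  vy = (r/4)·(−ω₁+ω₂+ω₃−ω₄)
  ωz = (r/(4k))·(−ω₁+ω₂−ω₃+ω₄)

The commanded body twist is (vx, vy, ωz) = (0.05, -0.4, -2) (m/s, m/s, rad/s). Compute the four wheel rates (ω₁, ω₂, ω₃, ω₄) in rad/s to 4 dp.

(17.8000, -15.8000, 1.8000, 0.2000)

k = lx + ly = 0.1 + 0.12 = 0.2200;  k·ωz = 0.2200·-2 = -0.4400
ω₁ (FL) = (vx − vy − k·ωz)/r = 0.8900/0.05 = 17.8000
ω₂ (FR) = (vx + vy + k·ωz)/r = -0.7900/0.05 = -15.8000
ω₃ (RL) = (vx + vy − k·ωz)/r = 0.0900/0.05 = 1.8000
ω₄ (RR) = (vx − vy + k·ωz)/r = 0.0100/0.05 = 0.2000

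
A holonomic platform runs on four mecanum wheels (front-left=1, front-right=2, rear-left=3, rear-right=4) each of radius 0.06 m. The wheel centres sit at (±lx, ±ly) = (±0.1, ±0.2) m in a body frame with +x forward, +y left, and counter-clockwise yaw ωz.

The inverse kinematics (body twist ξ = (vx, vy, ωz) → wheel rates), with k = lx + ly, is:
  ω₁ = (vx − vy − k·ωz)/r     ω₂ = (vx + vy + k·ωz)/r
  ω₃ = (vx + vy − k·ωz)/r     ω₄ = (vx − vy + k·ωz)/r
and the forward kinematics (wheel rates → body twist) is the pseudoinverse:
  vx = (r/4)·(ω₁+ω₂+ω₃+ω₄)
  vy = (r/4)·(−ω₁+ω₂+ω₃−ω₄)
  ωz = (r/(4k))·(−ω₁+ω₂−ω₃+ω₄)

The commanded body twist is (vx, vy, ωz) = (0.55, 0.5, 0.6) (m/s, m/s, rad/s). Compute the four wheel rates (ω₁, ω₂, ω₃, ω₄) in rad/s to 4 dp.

k = lx + ly = 0.1 + 0.2 = 0.3000;  k·ωz = 0.3000·0.6 = 0.1800
ω₁ (FL) = (vx − vy − k·ωz)/r = -0.1300/0.06 = -2.1667
ω₂ (FR) = (vx + vy + k·ωz)/r = 1.2300/0.06 = 20.5000
ω₃ (RL) = (vx + vy − k·ωz)/r = 0.8700/0.06 = 14.5000
ω₄ (RR) = (vx − vy + k·ωz)/r = 0.2300/0.06 = 3.8333

(-2.1667, 20.5000, 14.5000, 3.8333)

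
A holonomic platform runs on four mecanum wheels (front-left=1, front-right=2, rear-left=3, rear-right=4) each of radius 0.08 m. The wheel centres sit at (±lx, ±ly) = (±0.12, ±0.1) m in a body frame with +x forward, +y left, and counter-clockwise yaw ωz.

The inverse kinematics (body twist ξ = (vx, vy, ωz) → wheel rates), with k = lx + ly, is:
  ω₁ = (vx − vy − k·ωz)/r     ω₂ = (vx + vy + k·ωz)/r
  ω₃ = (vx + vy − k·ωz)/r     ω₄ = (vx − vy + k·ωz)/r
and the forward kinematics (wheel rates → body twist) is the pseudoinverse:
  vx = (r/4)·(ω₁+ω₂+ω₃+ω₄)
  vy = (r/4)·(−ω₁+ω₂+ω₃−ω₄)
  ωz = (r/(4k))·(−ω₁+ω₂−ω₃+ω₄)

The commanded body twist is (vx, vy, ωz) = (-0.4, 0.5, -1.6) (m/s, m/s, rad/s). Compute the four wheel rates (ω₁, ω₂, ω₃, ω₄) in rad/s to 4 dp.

(-6.8500, -3.1500, 5.6500, -15.6500)

k = lx + ly = 0.12 + 0.1 = 0.2200;  k·ωz = 0.2200·-1.6 = -0.3520
ω₁ (FL) = (vx − vy − k·ωz)/r = -0.5480/0.08 = -6.8500
ω₂ (FR) = (vx + vy + k·ωz)/r = -0.2520/0.08 = -3.1500
ω₃ (RL) = (vx + vy − k·ωz)/r = 0.4520/0.08 = 5.6500
ω₄ (RR) = (vx − vy + k·ωz)/r = -1.2520/0.08 = -15.6500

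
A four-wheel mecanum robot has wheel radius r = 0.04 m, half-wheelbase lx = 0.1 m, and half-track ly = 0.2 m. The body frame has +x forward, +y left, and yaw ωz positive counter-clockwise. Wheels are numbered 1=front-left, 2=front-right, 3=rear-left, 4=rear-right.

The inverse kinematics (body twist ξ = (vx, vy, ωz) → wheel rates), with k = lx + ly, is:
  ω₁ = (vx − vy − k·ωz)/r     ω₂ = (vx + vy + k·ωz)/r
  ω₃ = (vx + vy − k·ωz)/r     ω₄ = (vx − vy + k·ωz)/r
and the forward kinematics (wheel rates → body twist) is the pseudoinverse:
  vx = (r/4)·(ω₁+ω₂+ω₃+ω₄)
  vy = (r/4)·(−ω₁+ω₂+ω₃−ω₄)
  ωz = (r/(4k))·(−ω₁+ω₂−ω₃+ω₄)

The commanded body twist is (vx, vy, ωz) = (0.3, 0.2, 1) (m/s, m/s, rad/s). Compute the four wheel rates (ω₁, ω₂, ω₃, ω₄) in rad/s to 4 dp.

(-5.0000, 20.0000, 5.0000, 10.0000)

k = lx + ly = 0.1 + 0.2 = 0.3000;  k·ωz = 0.3000·1 = 0.3000
ω₁ (FL) = (vx − vy − k·ωz)/r = -0.2000/0.04 = -5.0000
ω₂ (FR) = (vx + vy + k·ωz)/r = 0.8000/0.04 = 20.0000
ω₃ (RL) = (vx + vy − k·ωz)/r = 0.2000/0.04 = 5.0000
ω₄ (RR) = (vx − vy + k·ωz)/r = 0.4000/0.04 = 10.0000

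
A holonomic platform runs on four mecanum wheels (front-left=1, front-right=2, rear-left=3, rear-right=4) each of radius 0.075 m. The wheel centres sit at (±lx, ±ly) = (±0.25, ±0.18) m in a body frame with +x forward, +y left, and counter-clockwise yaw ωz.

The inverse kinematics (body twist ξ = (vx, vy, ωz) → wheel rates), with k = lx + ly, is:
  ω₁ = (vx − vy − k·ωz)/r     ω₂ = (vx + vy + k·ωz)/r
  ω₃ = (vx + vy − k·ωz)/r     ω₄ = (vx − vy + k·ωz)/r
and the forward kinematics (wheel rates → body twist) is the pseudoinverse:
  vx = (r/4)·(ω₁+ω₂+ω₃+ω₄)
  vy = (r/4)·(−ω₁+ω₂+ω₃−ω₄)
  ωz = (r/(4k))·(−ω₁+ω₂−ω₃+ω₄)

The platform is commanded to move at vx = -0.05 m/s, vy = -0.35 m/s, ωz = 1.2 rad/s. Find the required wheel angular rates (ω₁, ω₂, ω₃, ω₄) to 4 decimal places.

(-2.8800, 1.5467, -12.2133, 10.8800)

k = lx + ly = 0.25 + 0.18 = 0.4300;  k·ωz = 0.4300·1.2 = 0.5160
ω₁ (FL) = (vx − vy − k·ωz)/r = -0.2160/0.075 = -2.8800
ω₂ (FR) = (vx + vy + k·ωz)/r = 0.1160/0.075 = 1.5467
ω₃ (RL) = (vx + vy − k·ωz)/r = -0.9160/0.075 = -12.2133
ω₄ (RR) = (vx − vy + k·ωz)/r = 0.8160/0.075 = 10.8800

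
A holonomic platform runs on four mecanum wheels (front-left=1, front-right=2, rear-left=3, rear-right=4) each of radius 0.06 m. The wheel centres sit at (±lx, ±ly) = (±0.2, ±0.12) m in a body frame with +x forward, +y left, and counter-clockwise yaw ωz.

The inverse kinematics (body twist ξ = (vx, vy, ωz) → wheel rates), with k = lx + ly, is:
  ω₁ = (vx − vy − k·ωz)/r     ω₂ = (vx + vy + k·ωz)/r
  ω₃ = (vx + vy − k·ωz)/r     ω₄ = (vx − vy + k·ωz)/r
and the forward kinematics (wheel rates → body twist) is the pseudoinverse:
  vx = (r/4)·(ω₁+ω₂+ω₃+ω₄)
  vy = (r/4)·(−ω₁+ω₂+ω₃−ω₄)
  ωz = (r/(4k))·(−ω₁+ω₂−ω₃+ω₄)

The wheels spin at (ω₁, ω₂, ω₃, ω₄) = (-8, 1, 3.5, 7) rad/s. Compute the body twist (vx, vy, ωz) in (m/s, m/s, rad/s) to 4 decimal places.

(0.0525, 0.0825, 0.5859)

k = lx + ly = 0.2 + 0.12 = 0.3200
ω₁+ω₂+ω₃+ω₄ = 3.5000  →  vx = (0.06/4)·3.5000 = 0.0525
−ω₁+ω₂+ω₃−ω₄ = 5.5000  →  vy = (0.06/4)·5.5000 = 0.0825
−ω₁+ω₂−ω₃+ω₄ = 12.5000  →  ωz = (0.06/1.2800)·12.5000 = 0.5859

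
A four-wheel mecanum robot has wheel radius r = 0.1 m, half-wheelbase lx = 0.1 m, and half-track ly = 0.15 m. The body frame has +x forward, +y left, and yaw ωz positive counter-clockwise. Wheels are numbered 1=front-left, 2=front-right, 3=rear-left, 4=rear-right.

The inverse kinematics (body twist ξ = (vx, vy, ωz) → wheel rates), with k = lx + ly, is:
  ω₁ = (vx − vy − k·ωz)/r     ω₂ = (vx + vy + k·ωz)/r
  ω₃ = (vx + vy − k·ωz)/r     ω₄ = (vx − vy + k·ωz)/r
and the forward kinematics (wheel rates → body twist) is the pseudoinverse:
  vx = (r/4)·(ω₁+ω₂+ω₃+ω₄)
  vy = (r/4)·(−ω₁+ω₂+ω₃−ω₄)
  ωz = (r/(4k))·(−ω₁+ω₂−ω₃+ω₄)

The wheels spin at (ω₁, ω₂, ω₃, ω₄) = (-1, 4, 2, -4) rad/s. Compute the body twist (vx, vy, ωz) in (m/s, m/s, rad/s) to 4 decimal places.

(0.0250, 0.2750, -0.1000)

k = lx + ly = 0.1 + 0.15 = 0.2500
ω₁+ω₂+ω₃+ω₄ = 1.0000  →  vx = (0.1/4)·1.0000 = 0.0250
−ω₁+ω₂+ω₃−ω₄ = 11.0000  →  vy = (0.1/4)·11.0000 = 0.2750
−ω₁+ω₂−ω₃+ω₄ = -1.0000  →  ωz = (0.1/1.0000)·-1.0000 = -0.1000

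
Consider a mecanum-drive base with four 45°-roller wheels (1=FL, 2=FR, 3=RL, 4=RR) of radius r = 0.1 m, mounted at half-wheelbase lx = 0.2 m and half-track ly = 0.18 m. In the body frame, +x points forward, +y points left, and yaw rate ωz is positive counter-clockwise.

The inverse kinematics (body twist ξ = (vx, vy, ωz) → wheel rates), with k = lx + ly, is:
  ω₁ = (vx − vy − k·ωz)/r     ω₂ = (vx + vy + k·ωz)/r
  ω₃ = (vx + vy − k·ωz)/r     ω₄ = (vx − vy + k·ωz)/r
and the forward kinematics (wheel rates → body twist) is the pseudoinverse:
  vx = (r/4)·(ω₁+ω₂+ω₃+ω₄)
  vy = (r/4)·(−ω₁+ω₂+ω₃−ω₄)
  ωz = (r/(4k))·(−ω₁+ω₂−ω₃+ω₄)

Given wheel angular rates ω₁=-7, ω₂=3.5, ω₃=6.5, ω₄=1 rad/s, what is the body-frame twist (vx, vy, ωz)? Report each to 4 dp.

(0.1000, 0.4000, 0.3289)

k = lx + ly = 0.2 + 0.18 = 0.3800
ω₁+ω₂+ω₃+ω₄ = 4.0000  →  vx = (0.1/4)·4.0000 = 0.1000
−ω₁+ω₂+ω₃−ω₄ = 16.0000  →  vy = (0.1/4)·16.0000 = 0.4000
−ω₁+ω₂−ω₃+ω₄ = 5.0000  →  ωz = (0.1/1.5200)·5.0000 = 0.3289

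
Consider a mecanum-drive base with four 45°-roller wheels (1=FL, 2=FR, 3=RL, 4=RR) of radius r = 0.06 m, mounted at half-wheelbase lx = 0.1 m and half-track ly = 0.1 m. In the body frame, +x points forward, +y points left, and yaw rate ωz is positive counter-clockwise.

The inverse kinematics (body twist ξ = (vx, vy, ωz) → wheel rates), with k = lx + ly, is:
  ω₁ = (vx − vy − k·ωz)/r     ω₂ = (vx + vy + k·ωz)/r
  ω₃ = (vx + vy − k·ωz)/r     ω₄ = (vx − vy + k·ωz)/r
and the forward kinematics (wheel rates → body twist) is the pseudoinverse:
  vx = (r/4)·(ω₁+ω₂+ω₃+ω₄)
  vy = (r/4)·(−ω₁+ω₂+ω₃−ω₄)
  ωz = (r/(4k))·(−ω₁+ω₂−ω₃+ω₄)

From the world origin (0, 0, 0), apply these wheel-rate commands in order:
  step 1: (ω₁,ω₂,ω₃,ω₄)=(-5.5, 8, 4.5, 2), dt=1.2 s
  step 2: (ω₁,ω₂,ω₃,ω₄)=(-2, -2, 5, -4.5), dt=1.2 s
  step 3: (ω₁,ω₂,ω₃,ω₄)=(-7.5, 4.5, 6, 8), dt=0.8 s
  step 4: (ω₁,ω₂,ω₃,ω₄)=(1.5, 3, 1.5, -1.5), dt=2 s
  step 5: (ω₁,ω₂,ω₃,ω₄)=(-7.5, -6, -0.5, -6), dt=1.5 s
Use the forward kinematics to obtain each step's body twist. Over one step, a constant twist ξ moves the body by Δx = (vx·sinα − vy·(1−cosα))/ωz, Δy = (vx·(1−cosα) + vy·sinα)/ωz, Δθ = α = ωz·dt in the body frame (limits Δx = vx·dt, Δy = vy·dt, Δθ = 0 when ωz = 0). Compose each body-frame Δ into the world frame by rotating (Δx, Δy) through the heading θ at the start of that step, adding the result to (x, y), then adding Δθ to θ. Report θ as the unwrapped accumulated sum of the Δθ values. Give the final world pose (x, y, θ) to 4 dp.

(-0.5662, 0.6928, 0.3000)

step 1: ξ=(vx,vy,ωz)=(0.1350, 0.2400, 0.8250), dt=1.2 → body Δ=(0.0055, 0.3171, 0.9900) → world pose (0.0055, 0.3171, 0.9900)
step 2: ξ=(vx,vy,ωz)=(-0.0525, 0.1425, -0.7125), dt=1.2 → body Δ=(0.0132, 0.1762, -0.8550) → world pose (-0.1346, 0.4248, 0.1350)
step 3: ξ=(vx,vy,ωz)=(0.1650, 0.1500, 1.0500), dt=0.8 → body Δ=(0.0695, 0.1586, 0.8400) → world pose (-0.0871, 0.5913, 0.9750)
step 4: ξ=(vx,vy,ωz)=(0.0675, 0.0675, -0.1125), dt=2.0 → body Δ=(0.1490, 0.1187, -0.2250) → world pose (-0.1018, 0.7813, 0.7500)
step 5: ξ=(vx,vy,ωz)=(-0.3000, 0.1050, -0.3000), dt=1.5 → body Δ=(-0.4001, 0.2518, -0.4500) → world pose (-0.5662, 0.6928, 0.3000)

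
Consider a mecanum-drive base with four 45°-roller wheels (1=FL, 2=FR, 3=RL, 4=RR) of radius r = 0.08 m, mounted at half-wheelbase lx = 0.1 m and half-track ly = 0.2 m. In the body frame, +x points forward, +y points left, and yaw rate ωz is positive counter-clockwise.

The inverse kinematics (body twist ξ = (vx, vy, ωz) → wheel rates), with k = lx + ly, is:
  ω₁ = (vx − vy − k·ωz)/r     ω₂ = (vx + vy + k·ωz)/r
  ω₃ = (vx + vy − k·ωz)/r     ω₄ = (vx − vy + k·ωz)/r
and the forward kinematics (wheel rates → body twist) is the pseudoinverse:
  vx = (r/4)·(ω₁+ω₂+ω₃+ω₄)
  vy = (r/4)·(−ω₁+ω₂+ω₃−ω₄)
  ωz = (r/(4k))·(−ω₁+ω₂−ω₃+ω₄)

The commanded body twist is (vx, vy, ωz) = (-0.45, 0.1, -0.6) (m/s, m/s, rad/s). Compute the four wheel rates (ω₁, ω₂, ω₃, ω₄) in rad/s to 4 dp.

(-4.6250, -6.6250, -2.1250, -9.1250)

k = lx + ly = 0.1 + 0.2 = 0.3000;  k·ωz = 0.3000·-0.6 = -0.1800
ω₁ (FL) = (vx − vy − k·ωz)/r = -0.3700/0.08 = -4.6250
ω₂ (FR) = (vx + vy + k·ωz)/r = -0.5300/0.08 = -6.6250
ω₃ (RL) = (vx + vy − k·ωz)/r = -0.1700/0.08 = -2.1250
ω₄ (RR) = (vx − vy + k·ωz)/r = -0.7300/0.08 = -9.1250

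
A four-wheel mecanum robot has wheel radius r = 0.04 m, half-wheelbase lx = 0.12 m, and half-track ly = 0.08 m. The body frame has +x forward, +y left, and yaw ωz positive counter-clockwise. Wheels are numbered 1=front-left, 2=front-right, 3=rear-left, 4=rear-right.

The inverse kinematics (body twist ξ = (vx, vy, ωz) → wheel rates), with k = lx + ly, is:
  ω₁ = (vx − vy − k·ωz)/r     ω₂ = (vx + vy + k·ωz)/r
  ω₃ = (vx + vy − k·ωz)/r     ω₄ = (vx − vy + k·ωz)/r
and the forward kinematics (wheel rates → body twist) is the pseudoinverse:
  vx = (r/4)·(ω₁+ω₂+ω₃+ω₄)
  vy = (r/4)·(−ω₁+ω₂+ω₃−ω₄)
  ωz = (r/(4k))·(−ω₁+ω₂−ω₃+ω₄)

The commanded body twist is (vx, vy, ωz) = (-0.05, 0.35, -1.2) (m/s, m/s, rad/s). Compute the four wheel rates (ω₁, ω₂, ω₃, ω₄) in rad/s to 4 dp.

k = lx + ly = 0.12 + 0.08 = 0.2000;  k·ωz = 0.2000·-1.2 = -0.2400
ω₁ (FL) = (vx − vy − k·ωz)/r = -0.1600/0.04 = -4.0000
ω₂ (FR) = (vx + vy + k·ωz)/r = 0.0600/0.04 = 1.5000
ω₃ (RL) = (vx + vy − k·ωz)/r = 0.5400/0.04 = 13.5000
ω₄ (RR) = (vx − vy + k·ωz)/r = -0.6400/0.04 = -16.0000

(-4.0000, 1.5000, 13.5000, -16.0000)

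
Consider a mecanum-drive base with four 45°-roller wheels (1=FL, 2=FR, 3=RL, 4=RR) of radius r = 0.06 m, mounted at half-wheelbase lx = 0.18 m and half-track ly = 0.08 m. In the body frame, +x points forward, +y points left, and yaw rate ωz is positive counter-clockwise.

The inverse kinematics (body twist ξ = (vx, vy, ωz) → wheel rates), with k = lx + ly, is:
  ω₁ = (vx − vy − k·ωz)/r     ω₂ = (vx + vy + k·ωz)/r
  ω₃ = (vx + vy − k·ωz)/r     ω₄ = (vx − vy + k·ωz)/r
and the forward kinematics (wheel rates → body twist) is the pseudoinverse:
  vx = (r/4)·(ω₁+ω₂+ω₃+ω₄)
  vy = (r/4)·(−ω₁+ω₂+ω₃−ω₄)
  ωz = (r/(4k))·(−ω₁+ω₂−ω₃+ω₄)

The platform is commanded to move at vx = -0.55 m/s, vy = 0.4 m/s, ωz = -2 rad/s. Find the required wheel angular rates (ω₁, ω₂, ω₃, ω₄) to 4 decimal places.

k = lx + ly = 0.18 + 0.08 = 0.2600;  k·ωz = 0.2600·-2 = -0.5200
ω₁ (FL) = (vx − vy − k·ωz)/r = -0.4300/0.06 = -7.1667
ω₂ (FR) = (vx + vy + k·ωz)/r = -0.6700/0.06 = -11.1667
ω₃ (RL) = (vx + vy − k·ωz)/r = 0.3700/0.06 = 6.1667
ω₄ (RR) = (vx − vy + k·ωz)/r = -1.4700/0.06 = -24.5000

(-7.1667, -11.1667, 6.1667, -24.5000)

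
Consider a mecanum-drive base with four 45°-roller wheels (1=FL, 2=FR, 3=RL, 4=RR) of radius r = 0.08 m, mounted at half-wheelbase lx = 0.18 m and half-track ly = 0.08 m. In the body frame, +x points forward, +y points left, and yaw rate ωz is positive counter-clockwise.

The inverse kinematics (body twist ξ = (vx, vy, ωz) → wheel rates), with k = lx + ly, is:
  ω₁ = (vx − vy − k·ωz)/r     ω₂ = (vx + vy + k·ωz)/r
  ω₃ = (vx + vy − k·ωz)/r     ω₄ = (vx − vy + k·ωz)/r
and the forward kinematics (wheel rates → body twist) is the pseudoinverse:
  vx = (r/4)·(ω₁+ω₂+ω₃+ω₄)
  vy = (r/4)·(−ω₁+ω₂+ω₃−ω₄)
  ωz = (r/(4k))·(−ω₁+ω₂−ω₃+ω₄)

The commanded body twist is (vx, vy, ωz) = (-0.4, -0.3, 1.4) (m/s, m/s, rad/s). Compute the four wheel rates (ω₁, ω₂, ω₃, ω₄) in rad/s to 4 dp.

(-5.8000, -4.2000, -13.3000, 3.3000)

k = lx + ly = 0.18 + 0.08 = 0.2600;  k·ωz = 0.2600·1.4 = 0.3640
ω₁ (FL) = (vx − vy − k·ωz)/r = -0.4640/0.08 = -5.8000
ω₂ (FR) = (vx + vy + k·ωz)/r = -0.3360/0.08 = -4.2000
ω₃ (RL) = (vx + vy − k·ωz)/r = -1.0640/0.08 = -13.3000
ω₄ (RR) = (vx − vy + k·ωz)/r = 0.2640/0.08 = 3.3000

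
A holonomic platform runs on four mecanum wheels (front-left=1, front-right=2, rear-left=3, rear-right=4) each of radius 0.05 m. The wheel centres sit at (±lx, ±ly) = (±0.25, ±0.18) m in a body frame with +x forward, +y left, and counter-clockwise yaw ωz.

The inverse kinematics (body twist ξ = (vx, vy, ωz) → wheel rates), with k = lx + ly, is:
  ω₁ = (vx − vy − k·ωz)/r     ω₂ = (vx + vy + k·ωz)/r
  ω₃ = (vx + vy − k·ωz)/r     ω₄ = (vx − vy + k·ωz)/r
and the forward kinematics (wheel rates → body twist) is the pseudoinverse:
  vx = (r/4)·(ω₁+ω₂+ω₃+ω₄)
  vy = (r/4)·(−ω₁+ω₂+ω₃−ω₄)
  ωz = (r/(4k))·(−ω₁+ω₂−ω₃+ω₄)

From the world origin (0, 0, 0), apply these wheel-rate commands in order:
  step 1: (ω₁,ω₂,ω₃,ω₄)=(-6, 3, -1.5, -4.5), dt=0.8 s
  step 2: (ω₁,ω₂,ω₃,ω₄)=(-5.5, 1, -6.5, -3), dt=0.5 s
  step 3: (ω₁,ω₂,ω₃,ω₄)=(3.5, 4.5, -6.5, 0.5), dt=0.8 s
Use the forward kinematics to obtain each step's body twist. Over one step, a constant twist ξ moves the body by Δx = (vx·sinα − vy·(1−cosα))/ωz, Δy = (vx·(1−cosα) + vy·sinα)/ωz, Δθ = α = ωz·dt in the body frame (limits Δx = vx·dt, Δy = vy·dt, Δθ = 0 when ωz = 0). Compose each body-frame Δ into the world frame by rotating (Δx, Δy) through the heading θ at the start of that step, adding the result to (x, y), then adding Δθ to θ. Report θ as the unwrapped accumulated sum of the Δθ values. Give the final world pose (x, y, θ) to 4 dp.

step 1: ξ=(vx,vy,ωz)=(-0.1125, 0.1500, 0.1744), dt=0.8 → body Δ=(-0.0981, 0.1133, 0.1395) → world pose (-0.0981, 0.1133, 0.1395)
step 2: ξ=(vx,vy,ωz)=(-0.1750, 0.0375, 0.2907), dt=0.5 → body Δ=(-0.0886, 0.0123, 0.1453) → world pose (-0.1875, 0.1132, 0.2849)
step 3: ξ=(vx,vy,ωz)=(0.0250, -0.0750, 0.2326), dt=0.8 → body Δ=(0.0255, -0.0578, 0.1860) → world pose (-0.1468, 0.0649, 0.4709)

(-0.1468, 0.0649, 0.4709)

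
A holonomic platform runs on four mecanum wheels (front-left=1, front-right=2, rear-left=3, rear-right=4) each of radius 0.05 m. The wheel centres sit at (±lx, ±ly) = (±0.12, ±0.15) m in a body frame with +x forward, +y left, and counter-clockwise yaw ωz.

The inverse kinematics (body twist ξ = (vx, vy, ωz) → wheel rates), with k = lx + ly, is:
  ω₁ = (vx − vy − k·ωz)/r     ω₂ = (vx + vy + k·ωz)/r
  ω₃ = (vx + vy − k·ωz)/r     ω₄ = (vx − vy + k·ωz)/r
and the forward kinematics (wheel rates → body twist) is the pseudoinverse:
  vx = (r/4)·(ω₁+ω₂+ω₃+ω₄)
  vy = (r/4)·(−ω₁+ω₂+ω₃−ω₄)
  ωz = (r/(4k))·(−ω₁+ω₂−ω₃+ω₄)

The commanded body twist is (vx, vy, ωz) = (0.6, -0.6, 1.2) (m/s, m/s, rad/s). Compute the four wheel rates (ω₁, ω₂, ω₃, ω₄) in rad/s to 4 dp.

(17.5200, 6.4800, -6.4800, 30.4800)

k = lx + ly = 0.12 + 0.15 = 0.2700;  k·ωz = 0.2700·1.2 = 0.3240
ω₁ (FL) = (vx − vy − k·ωz)/r = 0.8760/0.05 = 17.5200
ω₂ (FR) = (vx + vy + k·ωz)/r = 0.3240/0.05 = 6.4800
ω₃ (RL) = (vx + vy − k·ωz)/r = -0.3240/0.05 = -6.4800
ω₄ (RR) = (vx − vy + k·ωz)/r = 1.5240/0.05 = 30.4800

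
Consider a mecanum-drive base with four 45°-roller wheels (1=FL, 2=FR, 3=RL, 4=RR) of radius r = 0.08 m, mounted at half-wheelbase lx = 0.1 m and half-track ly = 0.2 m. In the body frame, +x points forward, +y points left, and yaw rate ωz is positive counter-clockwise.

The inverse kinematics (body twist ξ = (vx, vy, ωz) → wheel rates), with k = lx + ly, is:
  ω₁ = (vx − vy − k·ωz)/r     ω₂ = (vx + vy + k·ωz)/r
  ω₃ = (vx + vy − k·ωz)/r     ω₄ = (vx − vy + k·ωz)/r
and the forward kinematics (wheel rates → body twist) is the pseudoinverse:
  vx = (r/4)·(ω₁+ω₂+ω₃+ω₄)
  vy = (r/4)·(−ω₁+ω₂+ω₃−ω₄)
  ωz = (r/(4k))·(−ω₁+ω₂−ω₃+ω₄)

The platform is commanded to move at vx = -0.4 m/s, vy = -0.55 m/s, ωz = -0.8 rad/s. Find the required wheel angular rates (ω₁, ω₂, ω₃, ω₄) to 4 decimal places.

k = lx + ly = 0.1 + 0.2 = 0.3000;  k·ωz = 0.3000·-0.8 = -0.2400
ω₁ (FL) = (vx − vy − k·ωz)/r = 0.3900/0.08 = 4.8750
ω₂ (FR) = (vx + vy + k·ωz)/r = -1.1900/0.08 = -14.8750
ω₃ (RL) = (vx + vy − k·ωz)/r = -0.7100/0.08 = -8.8750
ω₄ (RR) = (vx − vy + k·ωz)/r = -0.0900/0.08 = -1.1250

(4.8750, -14.8750, -8.8750, -1.1250)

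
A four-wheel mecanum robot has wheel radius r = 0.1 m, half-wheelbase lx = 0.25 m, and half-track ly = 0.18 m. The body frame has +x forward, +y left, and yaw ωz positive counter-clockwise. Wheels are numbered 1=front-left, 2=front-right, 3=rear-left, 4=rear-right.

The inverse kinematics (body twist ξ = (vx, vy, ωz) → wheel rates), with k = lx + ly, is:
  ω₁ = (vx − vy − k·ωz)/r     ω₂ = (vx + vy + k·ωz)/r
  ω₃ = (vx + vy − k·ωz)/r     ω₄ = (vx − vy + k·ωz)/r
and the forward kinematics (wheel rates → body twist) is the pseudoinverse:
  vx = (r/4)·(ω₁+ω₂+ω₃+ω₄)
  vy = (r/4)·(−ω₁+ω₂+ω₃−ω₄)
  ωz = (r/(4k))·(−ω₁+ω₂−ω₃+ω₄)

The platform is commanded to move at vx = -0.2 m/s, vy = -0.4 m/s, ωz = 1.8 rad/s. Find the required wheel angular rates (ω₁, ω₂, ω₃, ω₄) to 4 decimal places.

(-5.7400, 1.7400, -13.7400, 9.7400)

k = lx + ly = 0.25 + 0.18 = 0.4300;  k·ωz = 0.4300·1.8 = 0.7740
ω₁ (FL) = (vx − vy − k·ωz)/r = -0.5740/0.1 = -5.7400
ω₂ (FR) = (vx + vy + k·ωz)/r = 0.1740/0.1 = 1.7400
ω₃ (RL) = (vx + vy − k·ωz)/r = -1.3740/0.1 = -13.7400
ω₄ (RR) = (vx − vy + k·ωz)/r = 0.9740/0.1 = 9.7400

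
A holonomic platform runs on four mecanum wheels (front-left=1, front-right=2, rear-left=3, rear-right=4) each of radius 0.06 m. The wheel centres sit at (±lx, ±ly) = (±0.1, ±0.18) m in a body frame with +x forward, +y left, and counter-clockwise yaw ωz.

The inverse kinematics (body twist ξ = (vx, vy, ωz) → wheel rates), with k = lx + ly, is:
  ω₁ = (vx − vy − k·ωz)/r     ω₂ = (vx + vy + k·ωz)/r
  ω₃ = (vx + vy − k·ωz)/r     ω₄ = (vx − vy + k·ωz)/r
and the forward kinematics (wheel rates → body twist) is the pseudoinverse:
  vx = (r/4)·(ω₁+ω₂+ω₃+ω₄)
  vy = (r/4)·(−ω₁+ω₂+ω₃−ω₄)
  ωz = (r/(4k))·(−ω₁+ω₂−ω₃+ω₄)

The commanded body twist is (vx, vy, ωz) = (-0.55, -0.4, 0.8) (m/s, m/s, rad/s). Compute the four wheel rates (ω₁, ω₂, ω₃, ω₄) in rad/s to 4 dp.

(-6.2333, -12.1000, -19.5667, 1.2333)

k = lx + ly = 0.1 + 0.18 = 0.2800;  k·ωz = 0.2800·0.8 = 0.2240
ω₁ (FL) = (vx − vy − k·ωz)/r = -0.3740/0.06 = -6.2333
ω₂ (FR) = (vx + vy + k·ωz)/r = -0.7260/0.06 = -12.1000
ω₃ (RL) = (vx + vy − k·ωz)/r = -1.1740/0.06 = -19.5667
ω₄ (RR) = (vx − vy + k·ωz)/r = 0.0740/0.06 = 1.2333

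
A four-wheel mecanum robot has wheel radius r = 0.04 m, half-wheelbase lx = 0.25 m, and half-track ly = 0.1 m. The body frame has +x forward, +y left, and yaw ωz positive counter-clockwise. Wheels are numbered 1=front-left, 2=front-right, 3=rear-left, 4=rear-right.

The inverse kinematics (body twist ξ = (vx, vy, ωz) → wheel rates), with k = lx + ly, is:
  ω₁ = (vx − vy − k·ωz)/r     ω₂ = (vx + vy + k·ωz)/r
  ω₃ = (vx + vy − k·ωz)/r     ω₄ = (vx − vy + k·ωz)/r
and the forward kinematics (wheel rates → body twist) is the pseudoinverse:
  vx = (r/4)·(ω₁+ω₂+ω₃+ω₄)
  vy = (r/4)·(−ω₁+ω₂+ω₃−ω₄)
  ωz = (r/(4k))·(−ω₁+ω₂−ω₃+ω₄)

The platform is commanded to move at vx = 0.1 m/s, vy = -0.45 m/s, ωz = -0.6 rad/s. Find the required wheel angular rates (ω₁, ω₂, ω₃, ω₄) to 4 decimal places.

k = lx + ly = 0.25 + 0.1 = 0.3500;  k·ωz = 0.3500·-0.6 = -0.2100
ω₁ (FL) = (vx − vy − k·ωz)/r = 0.7600/0.04 = 19.0000
ω₂ (FR) = (vx + vy + k·ωz)/r = -0.5600/0.04 = -14.0000
ω₃ (RL) = (vx + vy − k·ωz)/r = -0.1400/0.04 = -3.5000
ω₄ (RR) = (vx − vy + k·ωz)/r = 0.3400/0.04 = 8.5000

(19.0000, -14.0000, -3.5000, 8.5000)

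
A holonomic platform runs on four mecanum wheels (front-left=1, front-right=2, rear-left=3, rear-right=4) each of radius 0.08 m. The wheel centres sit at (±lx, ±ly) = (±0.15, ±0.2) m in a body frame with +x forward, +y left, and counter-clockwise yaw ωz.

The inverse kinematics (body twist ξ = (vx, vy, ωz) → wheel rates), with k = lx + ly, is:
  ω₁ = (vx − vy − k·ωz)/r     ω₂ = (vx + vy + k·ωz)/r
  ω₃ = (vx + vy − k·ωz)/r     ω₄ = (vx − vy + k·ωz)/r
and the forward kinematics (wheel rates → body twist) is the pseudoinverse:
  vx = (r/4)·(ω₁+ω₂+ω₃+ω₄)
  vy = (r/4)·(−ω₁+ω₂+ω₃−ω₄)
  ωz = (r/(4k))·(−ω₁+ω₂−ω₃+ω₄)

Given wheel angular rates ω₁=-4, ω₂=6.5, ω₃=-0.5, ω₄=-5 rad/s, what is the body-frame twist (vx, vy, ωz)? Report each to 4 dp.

(-0.0600, 0.3000, 0.3429)

k = lx + ly = 0.15 + 0.2 = 0.3500
ω₁+ω₂+ω₃+ω₄ = -3.0000  →  vx = (0.08/4)·-3.0000 = -0.0600
−ω₁+ω₂+ω₃−ω₄ = 15.0000  →  vy = (0.08/4)·15.0000 = 0.3000
−ω₁+ω₂−ω₃+ω₄ = 6.0000  →  ωz = (0.08/1.4000)·6.0000 = 0.3429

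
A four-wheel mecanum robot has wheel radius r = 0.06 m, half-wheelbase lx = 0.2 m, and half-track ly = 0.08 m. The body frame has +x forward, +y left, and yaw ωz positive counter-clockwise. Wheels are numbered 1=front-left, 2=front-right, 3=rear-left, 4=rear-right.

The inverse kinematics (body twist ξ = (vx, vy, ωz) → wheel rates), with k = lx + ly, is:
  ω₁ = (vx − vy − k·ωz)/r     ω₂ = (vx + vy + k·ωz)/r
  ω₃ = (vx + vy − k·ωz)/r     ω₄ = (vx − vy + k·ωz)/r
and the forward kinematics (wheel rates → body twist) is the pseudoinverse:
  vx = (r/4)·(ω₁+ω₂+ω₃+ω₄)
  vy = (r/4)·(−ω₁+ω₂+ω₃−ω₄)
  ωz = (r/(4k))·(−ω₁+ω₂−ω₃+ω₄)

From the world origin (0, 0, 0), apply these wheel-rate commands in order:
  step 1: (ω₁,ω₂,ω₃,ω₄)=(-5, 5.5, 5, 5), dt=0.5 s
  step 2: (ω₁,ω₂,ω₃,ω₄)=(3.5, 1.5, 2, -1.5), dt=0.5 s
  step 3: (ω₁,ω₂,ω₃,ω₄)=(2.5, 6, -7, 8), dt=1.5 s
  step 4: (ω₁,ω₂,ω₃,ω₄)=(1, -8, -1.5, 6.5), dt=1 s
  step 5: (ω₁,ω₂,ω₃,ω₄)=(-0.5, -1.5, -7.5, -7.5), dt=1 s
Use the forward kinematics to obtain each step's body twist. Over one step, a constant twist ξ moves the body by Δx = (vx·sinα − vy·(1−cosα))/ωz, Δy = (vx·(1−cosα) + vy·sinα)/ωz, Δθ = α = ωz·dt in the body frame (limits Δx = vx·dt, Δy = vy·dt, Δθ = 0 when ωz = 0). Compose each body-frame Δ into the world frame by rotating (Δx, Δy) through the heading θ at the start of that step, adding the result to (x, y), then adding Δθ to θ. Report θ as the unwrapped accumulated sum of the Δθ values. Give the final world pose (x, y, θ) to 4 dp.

(0.6731, -0.1722, 1.5134)

step 1: ξ=(vx,vy,ωz)=(0.1575, 0.1575, 0.5625), dt=0.5 → body Δ=(0.0667, 0.0887, 0.2812) → world pose (0.0667, 0.0887, 0.2812)
step 2: ξ=(vx,vy,ωz)=(0.0825, 0.0225, -0.2946), dt=0.5 → body Δ=(0.0419, 0.0082, -0.1473) → world pose (0.1047, 0.1082, 0.1339)
step 3: ξ=(vx,vy,ωz)=(0.1425, -0.1725, 0.9911), dt=1.5 → body Δ=(0.3027, -0.0417, 1.4866) → world pose (0.4103, 0.1073, 1.6205)
step 4: ξ=(vx,vy,ωz)=(-0.0300, -0.2550, -0.0536), dt=1.0 → body Δ=(-0.0368, -0.2541, -0.0536) → world pose (0.6659, 0.0831, 1.5670)
step 5: ξ=(vx,vy,ωz)=(-0.2550, -0.0150, -0.0536), dt=1.0 → body Δ=(-0.2553, -0.0082, -0.0536) → world pose (0.6731, -0.1722, 1.5134)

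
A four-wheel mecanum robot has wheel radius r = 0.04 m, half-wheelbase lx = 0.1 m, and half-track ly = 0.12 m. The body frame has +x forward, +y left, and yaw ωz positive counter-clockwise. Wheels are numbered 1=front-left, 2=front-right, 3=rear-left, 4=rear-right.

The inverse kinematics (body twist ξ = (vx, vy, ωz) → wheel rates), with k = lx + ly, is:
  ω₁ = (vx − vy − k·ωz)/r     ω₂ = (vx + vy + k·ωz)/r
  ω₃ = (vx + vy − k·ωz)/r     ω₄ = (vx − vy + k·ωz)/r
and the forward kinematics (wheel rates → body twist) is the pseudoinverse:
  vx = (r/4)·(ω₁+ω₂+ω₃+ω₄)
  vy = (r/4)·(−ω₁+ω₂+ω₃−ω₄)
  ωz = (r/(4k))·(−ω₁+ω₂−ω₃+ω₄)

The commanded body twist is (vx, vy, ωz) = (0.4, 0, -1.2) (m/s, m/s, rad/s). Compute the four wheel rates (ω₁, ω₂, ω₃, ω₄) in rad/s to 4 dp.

k = lx + ly = 0.1 + 0.12 = 0.2200;  k·ωz = 0.2200·-1.2 = -0.2640
ω₁ (FL) = (vx − vy − k·ωz)/r = 0.6640/0.04 = 16.6000
ω₂ (FR) = (vx + vy + k·ωz)/r = 0.1360/0.04 = 3.4000
ω₃ (RL) = (vx + vy − k·ωz)/r = 0.6640/0.04 = 16.6000
ω₄ (RR) = (vx − vy + k·ωz)/r = 0.1360/0.04 = 3.4000

(16.6000, 3.4000, 16.6000, 3.4000)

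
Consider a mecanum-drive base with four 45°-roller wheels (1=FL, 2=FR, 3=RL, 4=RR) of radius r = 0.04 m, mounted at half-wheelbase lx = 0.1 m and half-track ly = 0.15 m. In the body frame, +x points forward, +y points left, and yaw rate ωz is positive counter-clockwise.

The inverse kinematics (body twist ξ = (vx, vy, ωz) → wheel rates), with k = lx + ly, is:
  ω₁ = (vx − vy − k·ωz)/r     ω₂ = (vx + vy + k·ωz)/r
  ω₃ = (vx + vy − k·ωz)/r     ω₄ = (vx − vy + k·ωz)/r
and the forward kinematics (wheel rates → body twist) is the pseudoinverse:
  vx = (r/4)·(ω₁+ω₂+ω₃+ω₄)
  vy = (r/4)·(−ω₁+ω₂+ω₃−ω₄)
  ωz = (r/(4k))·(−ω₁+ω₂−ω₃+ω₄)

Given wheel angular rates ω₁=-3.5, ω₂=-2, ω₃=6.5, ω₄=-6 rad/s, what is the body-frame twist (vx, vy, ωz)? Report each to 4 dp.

(-0.0500, 0.1400, -0.4400)

k = lx + ly = 0.1 + 0.15 = 0.2500
ω₁+ω₂+ω₃+ω₄ = -5.0000  →  vx = (0.04/4)·-5.0000 = -0.0500
−ω₁+ω₂+ω₃−ω₄ = 14.0000  →  vy = (0.04/4)·14.0000 = 0.1400
−ω₁+ω₂−ω₃+ω₄ = -11.0000  →  ωz = (0.04/1.0000)·-11.0000 = -0.4400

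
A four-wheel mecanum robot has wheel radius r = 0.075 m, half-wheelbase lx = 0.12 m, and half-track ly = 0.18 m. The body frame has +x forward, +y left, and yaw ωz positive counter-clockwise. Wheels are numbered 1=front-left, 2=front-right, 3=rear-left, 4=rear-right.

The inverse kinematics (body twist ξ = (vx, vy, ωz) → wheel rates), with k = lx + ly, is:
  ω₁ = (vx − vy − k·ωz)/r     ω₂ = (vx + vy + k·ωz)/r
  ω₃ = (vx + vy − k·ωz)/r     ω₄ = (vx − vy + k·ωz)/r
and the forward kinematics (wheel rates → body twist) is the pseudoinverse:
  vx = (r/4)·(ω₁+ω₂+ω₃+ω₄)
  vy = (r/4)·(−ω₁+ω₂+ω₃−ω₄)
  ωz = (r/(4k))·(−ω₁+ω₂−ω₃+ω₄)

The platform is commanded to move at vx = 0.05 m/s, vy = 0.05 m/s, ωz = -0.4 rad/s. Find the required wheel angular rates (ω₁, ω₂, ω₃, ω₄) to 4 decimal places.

k = lx + ly = 0.12 + 0.18 = 0.3000;  k·ωz = 0.3000·-0.4 = -0.1200
ω₁ (FL) = (vx − vy − k·ωz)/r = 0.1200/0.075 = 1.6000
ω₂ (FR) = (vx + vy + k·ωz)/r = -0.0200/0.075 = -0.2667
ω₃ (RL) = (vx + vy − k·ωz)/r = 0.2200/0.075 = 2.9333
ω₄ (RR) = (vx − vy + k·ωz)/r = -0.1200/0.075 = -1.6000

(1.6000, -0.2667, 2.9333, -1.6000)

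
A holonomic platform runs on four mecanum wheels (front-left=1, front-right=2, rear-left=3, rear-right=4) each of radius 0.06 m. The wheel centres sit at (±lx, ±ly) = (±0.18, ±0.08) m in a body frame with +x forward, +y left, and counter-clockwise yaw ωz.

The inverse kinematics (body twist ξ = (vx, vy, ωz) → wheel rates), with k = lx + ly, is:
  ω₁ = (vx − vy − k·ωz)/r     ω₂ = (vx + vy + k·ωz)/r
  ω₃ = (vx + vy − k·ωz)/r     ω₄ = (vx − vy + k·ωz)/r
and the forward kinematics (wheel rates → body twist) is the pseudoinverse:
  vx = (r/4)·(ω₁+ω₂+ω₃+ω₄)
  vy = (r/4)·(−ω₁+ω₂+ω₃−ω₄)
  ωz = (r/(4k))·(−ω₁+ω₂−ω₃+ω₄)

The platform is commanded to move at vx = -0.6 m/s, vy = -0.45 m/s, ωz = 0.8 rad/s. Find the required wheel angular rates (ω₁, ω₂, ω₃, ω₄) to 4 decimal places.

k = lx + ly = 0.18 + 0.08 = 0.2600;  k·ωz = 0.2600·0.8 = 0.2080
ω₁ (FL) = (vx − vy − k·ωz)/r = -0.3580/0.06 = -5.9667
ω₂ (FR) = (vx + vy + k·ωz)/r = -0.8420/0.06 = -14.0333
ω₃ (RL) = (vx + vy − k·ωz)/r = -1.2580/0.06 = -20.9667
ω₄ (RR) = (vx − vy + k·ωz)/r = 0.0580/0.06 = 0.9667

(-5.9667, -14.0333, -20.9667, 0.9667)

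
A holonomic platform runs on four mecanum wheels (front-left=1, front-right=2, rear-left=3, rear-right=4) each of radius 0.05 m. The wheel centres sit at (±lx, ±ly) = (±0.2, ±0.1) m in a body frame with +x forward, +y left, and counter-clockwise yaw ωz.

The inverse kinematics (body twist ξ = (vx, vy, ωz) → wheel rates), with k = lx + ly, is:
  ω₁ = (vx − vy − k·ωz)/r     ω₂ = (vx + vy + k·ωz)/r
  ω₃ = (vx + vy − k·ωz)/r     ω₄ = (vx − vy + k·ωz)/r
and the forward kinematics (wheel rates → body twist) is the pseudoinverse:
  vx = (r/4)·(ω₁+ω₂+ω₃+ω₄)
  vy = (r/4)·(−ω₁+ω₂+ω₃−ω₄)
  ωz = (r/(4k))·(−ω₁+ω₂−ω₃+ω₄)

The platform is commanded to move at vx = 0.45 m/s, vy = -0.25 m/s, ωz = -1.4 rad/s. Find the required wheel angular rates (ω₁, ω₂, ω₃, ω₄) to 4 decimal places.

k = lx + ly = 0.2 + 0.1 = 0.3000;  k·ωz = 0.3000·-1.4 = -0.4200
ω₁ (FL) = (vx − vy − k·ωz)/r = 1.1200/0.05 = 22.4000
ω₂ (FR) = (vx + vy + k·ωz)/r = -0.2200/0.05 = -4.4000
ω₃ (RL) = (vx + vy − k·ωz)/r = 0.6200/0.05 = 12.4000
ω₄ (RR) = (vx − vy + k·ωz)/r = 0.2800/0.05 = 5.6000

(22.4000, -4.4000, 12.4000, 5.6000)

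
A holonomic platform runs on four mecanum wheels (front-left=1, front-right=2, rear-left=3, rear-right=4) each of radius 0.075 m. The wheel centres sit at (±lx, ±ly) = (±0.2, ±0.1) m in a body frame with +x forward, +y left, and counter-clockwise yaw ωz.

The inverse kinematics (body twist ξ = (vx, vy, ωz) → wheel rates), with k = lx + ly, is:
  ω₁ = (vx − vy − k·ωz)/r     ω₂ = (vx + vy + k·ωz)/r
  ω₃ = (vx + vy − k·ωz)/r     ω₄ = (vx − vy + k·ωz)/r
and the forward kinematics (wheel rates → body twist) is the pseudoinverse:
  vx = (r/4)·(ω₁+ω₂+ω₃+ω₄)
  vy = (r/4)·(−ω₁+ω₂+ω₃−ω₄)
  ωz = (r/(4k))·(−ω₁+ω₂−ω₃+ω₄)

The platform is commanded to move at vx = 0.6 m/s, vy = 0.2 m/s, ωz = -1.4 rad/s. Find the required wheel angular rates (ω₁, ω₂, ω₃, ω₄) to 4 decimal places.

(10.9333, 5.0667, 16.2667, -0.2667)

k = lx + ly = 0.2 + 0.1 = 0.3000;  k·ωz = 0.3000·-1.4 = -0.4200
ω₁ (FL) = (vx − vy − k·ωz)/r = 0.8200/0.075 = 10.9333
ω₂ (FR) = (vx + vy + k·ωz)/r = 0.3800/0.075 = 5.0667
ω₃ (RL) = (vx + vy − k·ωz)/r = 1.2200/0.075 = 16.2667
ω₄ (RR) = (vx − vy + k·ωz)/r = -0.0200/0.075 = -0.2667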